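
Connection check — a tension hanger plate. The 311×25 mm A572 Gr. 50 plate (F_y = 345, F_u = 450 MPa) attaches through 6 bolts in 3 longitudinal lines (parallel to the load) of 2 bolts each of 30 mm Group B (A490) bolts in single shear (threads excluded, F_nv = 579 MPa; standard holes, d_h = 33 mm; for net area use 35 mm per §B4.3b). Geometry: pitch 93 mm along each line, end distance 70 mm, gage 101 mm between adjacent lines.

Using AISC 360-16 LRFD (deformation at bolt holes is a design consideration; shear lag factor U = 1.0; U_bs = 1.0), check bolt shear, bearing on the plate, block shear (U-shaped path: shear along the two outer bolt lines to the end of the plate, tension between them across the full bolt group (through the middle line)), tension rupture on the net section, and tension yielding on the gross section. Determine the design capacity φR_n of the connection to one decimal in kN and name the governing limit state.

Bolt shear: A_b = π(30)²/4 = 706.86 mm². φR_n = 0.75 × 579 × 706.86 × 6 × 1 = 1841.7 kN.
Bearing (25 mm plate, F_u = 450 MPa): end bolts L_c = 70 − 33/2 = 53.5, R_n = min(1.2×53.5×25×450, 2.4×30×25×450) = 722.25 kN/bolt; interior L_c = 93 − 33 = 60, R_n = 810 kN/bolt. φR_n = 0.75 × (3×722.25 + 3×810) = 3447.6 kN.
Block shear: shear path 2×[70+1×93] = 2×163 mm, A_gv = 8150, A_nv = 2×(163 − 1.5×35)×25 = 5525 mm²; tension across gage: (202 − 2×35)×25 = 3300 mm². R_n = min(0.6×450×5525, 0.6×345×8150) + 1.0×450×3300 = min(1491.8, 1687.1) + 1485 = 2976.8 kN. φR_n = 0.75 × 2976.8 = 2232.6 kN.
Tension rupture (net): A_n = (311 − 3×35)×25 = 5150 mm² (U = 1.0, A_e = A_n). φR_n = 0.75 × 450 × 5150 = 1738.1 kN.
Tension yield (gross): A_g = 311×25 = 7775 mm². φR_n = 0.90 × 345 × 7775 = 2414.1 kN.
Governing: min(1841.7, 3447.6, 2232.6, 1738.1, 2414.1) = 1738.1 kN → net-section rupture.

1738.1 kN (net-section rupture governs)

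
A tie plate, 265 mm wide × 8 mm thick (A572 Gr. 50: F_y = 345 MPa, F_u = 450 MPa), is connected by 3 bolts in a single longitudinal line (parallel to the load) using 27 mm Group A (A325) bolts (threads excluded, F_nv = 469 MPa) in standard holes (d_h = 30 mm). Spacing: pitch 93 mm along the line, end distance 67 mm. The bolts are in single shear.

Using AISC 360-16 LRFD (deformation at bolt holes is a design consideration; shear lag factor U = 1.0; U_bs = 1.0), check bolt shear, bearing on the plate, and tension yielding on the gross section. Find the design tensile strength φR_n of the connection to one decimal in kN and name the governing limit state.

518.4 kN (bearing governs)

Bolt shear: A_b = π(27)²/4 = 572.56 mm². φR_n = 0.75 × 469 × 572.56 × 3 × 1 = 604.2 kN.
Bearing (8 mm plate, F_u = 450 MPa): end bolts L_c = 67 − 30/2 = 52, R_n = min(1.2×52×8×450, 2.4×27×8×450) = 224.64 kN/bolt; interior L_c = 93 − 30 = 63, R_n = 233.28 kN/bolt. φR_n = 0.75 × (1×224.64 + 2×233.28) = 518.4 kN.
Tension yield (gross): A_g = 265×8 = 2120 mm². φR_n = 0.90 × 345 × 2120 = 658.3 kN.
Governing: min(604.2, 518.4, 658.3) = 518.4 kN → bearing.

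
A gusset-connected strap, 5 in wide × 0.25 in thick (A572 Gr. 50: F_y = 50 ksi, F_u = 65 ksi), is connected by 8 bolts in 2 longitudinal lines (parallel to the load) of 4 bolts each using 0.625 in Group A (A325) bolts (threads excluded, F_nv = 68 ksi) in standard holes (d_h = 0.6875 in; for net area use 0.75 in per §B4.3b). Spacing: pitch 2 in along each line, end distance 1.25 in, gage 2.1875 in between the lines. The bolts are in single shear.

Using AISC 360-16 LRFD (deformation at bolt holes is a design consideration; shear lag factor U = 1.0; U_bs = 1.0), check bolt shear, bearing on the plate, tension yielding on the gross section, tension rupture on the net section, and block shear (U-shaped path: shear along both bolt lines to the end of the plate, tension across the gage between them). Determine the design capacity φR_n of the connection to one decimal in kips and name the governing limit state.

42.7 kips (net-section rupture governs)

Bolt shear: A_b = π(0.625)²/4 = 0.3068 in². φR_n = 0.75 × 68 × 0.3068 × 8 × 1 = 125.2 kips.
Bearing (0.25 in plate, F_u = 65 ksi): end bolts L_c = 1.25 − 0.6875/2 = 0.90625, R_n = min(1.2×0.90625×0.25×65, 2.4×0.625×0.25×65) = 17.672 kips/bolt; interior L_c = 2 − 0.6875 = 1.3125, R_n = 24.375 kips/bolt. φR_n = 0.75 × (2×17.672 + 6×24.375) = 136.2 kips.
Tension yield (gross): A_g = 5×0.25 = 1.25 in². φR_n = 0.90 × 50 × 1.25 = 56.3 kips.
Tension rupture (net): A_n = (5 − 2×0.75)×0.25 = 0.875 in² (U = 1.0, A_e = A_n). φR_n = 0.75 × 65 × 0.875 = 42.7 kips.
Block shear: shear path 2×[1.25+3×2] = 2×7.25 in, A_gv = 3.625, A_nv = 2×(7.25 − 3.5×0.75)×0.25 = 2.3125 in²; tension across gage: (2.1875 − 1×0.75)×0.25 = 0.35938 in². R_n = min(0.6×65×2.3125, 0.6×50×3.625) + 1.0×65×0.35938 = min(90.188, 108.75) + 23.36 = 113.55 kips. φR_n = 0.75 × 113.55 = 85.2 kips.
Governing: min(125.2, 136.2, 56.3, 42.7, 85.2) = 42.7 kips → net-section rupture.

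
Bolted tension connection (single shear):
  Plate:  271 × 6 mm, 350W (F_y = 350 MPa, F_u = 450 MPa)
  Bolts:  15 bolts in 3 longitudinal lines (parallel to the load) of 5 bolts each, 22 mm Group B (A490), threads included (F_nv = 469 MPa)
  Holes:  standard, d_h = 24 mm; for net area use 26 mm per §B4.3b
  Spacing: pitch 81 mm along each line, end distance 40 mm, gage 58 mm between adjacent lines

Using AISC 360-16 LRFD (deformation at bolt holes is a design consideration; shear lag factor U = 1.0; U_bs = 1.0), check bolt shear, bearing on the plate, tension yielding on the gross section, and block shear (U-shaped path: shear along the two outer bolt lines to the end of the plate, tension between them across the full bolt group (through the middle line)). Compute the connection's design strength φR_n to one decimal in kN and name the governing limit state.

512.2 kN (gross-section yield governs)

Bolt shear: A_b = π(22)²/4 = 380.13 mm². φR_n = 0.75 × 469 × 380.13 × 15 × 1 = 2005.7 kN.
Bearing (6 mm plate, F_u = 450 MPa): end bolts L_c = 40 − 24/2 = 28, R_n = min(1.2×28×6×450, 2.4×22×6×450) = 90.72 kN/bolt; interior L_c = 81 − 24 = 57, R_n = 142.56 kN/bolt. φR_n = 0.75 × (3×90.72 + 12×142.56) = 1487.2 kN.
Tension yield (gross): A_g = 271×6 = 1626 mm². φR_n = 0.90 × 350 × 1626 = 512.2 kN.
Block shear: shear path 2×[40+4×81] = 2×364 mm, A_gv = 4368, A_nv = 2×(364 − 4.5×26)×6 = 2964 mm²; tension across gage: (116 − 2×26)×6 = 384 mm². R_n = min(0.6×450×2964, 0.6×350×4368) + 1.0×450×384 = min(800.28, 917.28) + 172.8 = 973.08 kN. φR_n = 0.75 × 973.08 = 729.8 kN.
Governing: min(2005.7, 1487.2, 512.2, 729.8) = 512.2 kN → gross-section yield.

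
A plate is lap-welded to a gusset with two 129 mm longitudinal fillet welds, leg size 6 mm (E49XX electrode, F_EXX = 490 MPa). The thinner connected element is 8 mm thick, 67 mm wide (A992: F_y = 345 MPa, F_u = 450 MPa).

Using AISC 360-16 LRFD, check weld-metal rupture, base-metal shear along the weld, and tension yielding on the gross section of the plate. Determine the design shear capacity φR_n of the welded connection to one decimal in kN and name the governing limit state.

166.4 kN (gross-section yield governs)

Weld metal: throat = 0.707×6 = 4.242 mm, L = 2×129 = 258 mm. φR_n = 0.75 × 0.6 × 490 × 4.242 × 258 = 241.3 kN.
Base metal shear (8 mm plate): yield φR_n = 1.0×0.6×345×8×258 = 427.2 kN; rupture φR_n = 0.75×0.6×450×8×258 = 418.0 kN; take 418.0 kN (rupture).
Tension yield (gross): A_g = 67×8 = 536 mm². φR_n = 0.90 × 345 × 536 = 166.4 kN.
Governing: min(241.3, 418.0, 166.4) = 166.4 kN → gross-section yield.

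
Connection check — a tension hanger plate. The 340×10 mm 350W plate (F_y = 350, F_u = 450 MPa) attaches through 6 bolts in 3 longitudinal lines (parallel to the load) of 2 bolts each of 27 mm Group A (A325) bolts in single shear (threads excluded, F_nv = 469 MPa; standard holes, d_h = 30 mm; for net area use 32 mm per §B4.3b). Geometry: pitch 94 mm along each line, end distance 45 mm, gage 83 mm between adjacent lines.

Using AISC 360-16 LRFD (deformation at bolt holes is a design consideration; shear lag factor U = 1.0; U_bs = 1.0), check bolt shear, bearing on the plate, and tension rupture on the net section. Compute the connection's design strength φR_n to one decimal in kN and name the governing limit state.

Bolt shear: A_b = π(27)²/4 = 572.56 mm². φR_n = 0.75 × 469 × 572.56 × 6 × 1 = 1208.4 kN.
Bearing (10 mm plate, F_u = 450 MPa): end bolts L_c = 45 − 30/2 = 30, R_n = min(1.2×30×10×450, 2.4×27×10×450) = 162 kN/bolt; interior L_c = 94 − 30 = 64, R_n = 291.6 kN/bolt. φR_n = 0.75 × (3×162 + 3×291.6) = 1020.6 kN.
Tension rupture (net): A_n = (340 − 3×32)×10 = 2440 mm² (U = 1.0, A_e = A_n). φR_n = 0.75 × 450 × 2440 = 823.5 kN.
Governing: min(1208.4, 1020.6, 823.5) = 823.5 kN → net-section rupture.

823.5 kN (net-section rupture governs)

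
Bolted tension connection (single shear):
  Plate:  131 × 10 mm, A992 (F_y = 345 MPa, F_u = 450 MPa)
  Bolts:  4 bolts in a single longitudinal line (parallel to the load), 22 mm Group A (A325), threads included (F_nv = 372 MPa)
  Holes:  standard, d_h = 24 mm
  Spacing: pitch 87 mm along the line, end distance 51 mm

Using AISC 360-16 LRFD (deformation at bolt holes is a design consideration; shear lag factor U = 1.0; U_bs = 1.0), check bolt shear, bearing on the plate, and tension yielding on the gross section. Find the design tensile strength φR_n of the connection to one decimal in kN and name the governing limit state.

Bolt shear: A_b = π(22)²/4 = 380.13 mm². φR_n = 0.75 × 372 × 380.13 × 4 × 1 = 424.2 kN.
Bearing (10 mm plate, F_u = 450 MPa): end bolts L_c = 51 − 24/2 = 39, R_n = min(1.2×39×10×450, 2.4×22×10×450) = 210.6 kN/bolt; interior L_c = 87 − 24 = 63, R_n = 237.6 kN/bolt. φR_n = 0.75 × (1×210.6 + 3×237.6) = 692.6 kN.
Tension yield (gross): A_g = 131×10 = 1310 mm². φR_n = 0.90 × 345 × 1310 = 406.8 kN.
Governing: min(424.2, 692.6, 406.8) = 406.8 kN → gross-section yield.

406.8 kN (gross-section yield governs)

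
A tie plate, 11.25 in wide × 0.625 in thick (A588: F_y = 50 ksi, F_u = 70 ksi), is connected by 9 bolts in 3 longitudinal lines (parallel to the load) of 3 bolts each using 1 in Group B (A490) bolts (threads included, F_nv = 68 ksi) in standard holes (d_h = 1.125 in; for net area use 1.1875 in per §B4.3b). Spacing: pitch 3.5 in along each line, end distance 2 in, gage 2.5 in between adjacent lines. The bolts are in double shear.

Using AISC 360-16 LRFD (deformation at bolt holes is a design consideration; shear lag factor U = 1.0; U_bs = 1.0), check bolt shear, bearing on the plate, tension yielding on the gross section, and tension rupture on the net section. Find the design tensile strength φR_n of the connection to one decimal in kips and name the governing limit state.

252.2 kips (net-section rupture governs)

Bolt shear: A_b = π(1)²/4 = 0.7854 in². φR_n = 0.75 × 68 × 0.7854 × 9 × 2 = 721.0 kips.
Bearing (0.625 in plate, F_u = 70 ksi): end bolts L_c = 2 − 1.125/2 = 1.4375, R_n = min(1.2×1.4375×0.625×70, 2.4×1×0.625×70) = 75.469 kips/bolt; interior L_c = 3.5 − 1.125 = 2.375, R_n = 105 kips/bolt. φR_n = 0.75 × (3×75.469 + 6×105) = 642.3 kips.
Tension yield (gross): A_g = 11.25×0.625 = 7.0313 in². φR_n = 0.90 × 50 × 7.0313 = 316.4 kips.
Tension rupture (net): A_n = (11.25 − 3×1.1875)×0.625 = 4.8047 in² (U = 1.0, A_e = A_n). φR_n = 0.75 × 70 × 4.8047 = 252.2 kips.
Governing: min(721.0, 642.3, 316.4, 252.2) = 252.2 kips → net-section rupture.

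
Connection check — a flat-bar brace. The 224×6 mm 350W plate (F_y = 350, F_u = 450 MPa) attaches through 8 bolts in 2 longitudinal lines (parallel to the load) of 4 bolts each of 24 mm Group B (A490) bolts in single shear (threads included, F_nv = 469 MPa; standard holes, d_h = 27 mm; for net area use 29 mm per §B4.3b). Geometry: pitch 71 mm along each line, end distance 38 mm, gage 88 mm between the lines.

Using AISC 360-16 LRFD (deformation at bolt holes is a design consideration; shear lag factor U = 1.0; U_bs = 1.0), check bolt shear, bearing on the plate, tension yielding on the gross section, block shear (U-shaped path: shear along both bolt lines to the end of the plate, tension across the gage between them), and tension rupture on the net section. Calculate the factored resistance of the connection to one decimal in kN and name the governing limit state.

336.2 kN (net-section rupture governs)

Bolt shear: A_b = π(24)²/4 = 452.39 mm². φR_n = 0.75 × 469 × 452.39 × 8 × 1 = 1273.0 kN.
Bearing (6 mm plate, F_u = 450 MPa): end bolts L_c = 38 − 27/2 = 24.5, R_n = min(1.2×24.5×6×450, 2.4×24×6×450) = 79.38 kN/bolt; interior L_c = 71 − 27 = 44, R_n = 142.56 kN/bolt. φR_n = 0.75 × (2×79.38 + 6×142.56) = 760.6 kN.
Tension yield (gross): A_g = 224×6 = 1344 mm². φR_n = 0.90 × 350 × 1344 = 423.4 kN.
Block shear: shear path 2×[38+3×71] = 2×251 mm, A_gv = 3012, A_nv = 2×(251 − 3.5×29)×6 = 1794 mm²; tension across gage: (88 − 1×29)×6 = 354 mm². R_n = min(0.6×450×1794, 0.6×350×3012) + 1.0×450×354 = min(484.38, 632.52) + 159.3 = 643.68 kN. φR_n = 0.75 × 643.68 = 482.8 kN.
Tension rupture (net): A_n = (224 − 2×29)×6 = 996 mm² (U = 1.0, A_e = A_n). φR_n = 0.75 × 450 × 996 = 336.2 kN.
Governing: min(1273.0, 760.6, 423.4, 482.8, 336.2) = 336.2 kN → net-section rupture.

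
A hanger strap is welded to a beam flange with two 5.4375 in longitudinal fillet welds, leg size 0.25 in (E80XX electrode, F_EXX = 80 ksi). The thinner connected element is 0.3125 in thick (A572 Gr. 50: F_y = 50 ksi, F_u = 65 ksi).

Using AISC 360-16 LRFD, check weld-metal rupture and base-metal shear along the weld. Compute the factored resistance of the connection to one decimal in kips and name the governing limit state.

Weld metal: throat = 0.707×0.25 = 0.17675 in, L = 2×5.4375 = 10.875 in. φR_n = 0.75 × 0.6 × 80 × 0.17675 × 10.875 = 69.2 kips.
Base metal shear (0.3125 in plate): yield φR_n = 1.0×0.6×50×0.3125×10.875 = 102.0 kips; rupture φR_n = 0.75×0.6×65×0.3125×10.875 = 99.4 kips; take 99.4 kips (rupture).
Governing: min(69.2, 99.4) = 69.2 kips → weld metal.

69.2 kips (weld metal governs)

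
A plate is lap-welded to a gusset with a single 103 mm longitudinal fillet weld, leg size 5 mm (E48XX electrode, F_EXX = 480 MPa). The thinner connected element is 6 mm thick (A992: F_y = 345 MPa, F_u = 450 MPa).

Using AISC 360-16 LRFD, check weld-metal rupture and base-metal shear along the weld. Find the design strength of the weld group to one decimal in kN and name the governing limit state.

Weld metal: throat = 0.707×5 = 3.535 mm, L = 103 mm. φR_n = 0.75 × 0.6 × 480 × 3.535 × 103 = 78.6 kN.
Base metal shear (6 mm plate): yield φR_n = 1.0×0.6×345×6×103 = 127.9 kN; rupture φR_n = 0.75×0.6×450×6×103 = 125.1 kN; take 125.1 kN (rupture).
Governing: min(78.6, 125.1) = 78.6 kN → weld metal.

78.6 kN (weld metal governs)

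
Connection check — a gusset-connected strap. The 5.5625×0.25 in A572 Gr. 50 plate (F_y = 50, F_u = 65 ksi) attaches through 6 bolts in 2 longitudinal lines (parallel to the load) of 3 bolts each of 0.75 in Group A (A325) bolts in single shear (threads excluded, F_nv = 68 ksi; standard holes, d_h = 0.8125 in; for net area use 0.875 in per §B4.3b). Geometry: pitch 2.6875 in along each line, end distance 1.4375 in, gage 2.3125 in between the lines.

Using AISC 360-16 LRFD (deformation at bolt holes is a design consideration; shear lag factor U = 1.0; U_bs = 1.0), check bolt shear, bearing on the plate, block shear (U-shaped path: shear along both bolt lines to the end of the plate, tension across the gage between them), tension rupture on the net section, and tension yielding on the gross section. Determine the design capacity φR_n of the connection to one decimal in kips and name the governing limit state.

Bolt shear: A_b = π(0.75)²/4 = 0.44179 in². φR_n = 0.75 × 68 × 0.44179 × 6 × 1 = 135.2 kips.
Bearing (0.25 in plate, F_u = 65 ksi): end bolts L_c = 1.4375 − 0.8125/2 = 1.03125, R_n = min(1.2×1.03125×0.25×65, 2.4×0.75×0.25×65) = 20.109 kips/bolt; interior L_c = 2.6875 − 0.8125 = 1.875, R_n = 29.25 kips/bolt. φR_n = 0.75 × (2×20.109 + 4×29.25) = 117.9 kips.
Block shear: shear path 2×[1.4375+2×2.6875] = 2×6.8125 in, A_gv = 3.4063, A_nv = 2×(6.8125 − 2.5×0.875)×0.25 = 2.3125 in²; tension across gage: (2.3125 − 1×0.875)×0.25 = 0.35938 in². R_n = min(0.6×65×2.3125, 0.6×50×3.4063) + 1.0×65×0.35938 = min(90.188, 102.19) + 23.36 = 113.55 kips. φR_n = 0.75 × 113.55 = 85.2 kips.
Tension rupture (net): A_n = (5.5625 − 2×0.875)×0.25 = 0.95313 in² (U = 1.0, A_e = A_n). φR_n = 0.75 × 65 × 0.95313 = 46.5 kips.
Tension yield (gross): A_g = 5.5625×0.25 = 1.3906 in². φR_n = 0.90 × 50 × 1.3906 = 62.6 kips.
Governing: min(135.2, 117.9, 85.2, 46.5, 62.6) = 46.5 kips → net-section rupture.

46.5 kips (net-section rupture governs)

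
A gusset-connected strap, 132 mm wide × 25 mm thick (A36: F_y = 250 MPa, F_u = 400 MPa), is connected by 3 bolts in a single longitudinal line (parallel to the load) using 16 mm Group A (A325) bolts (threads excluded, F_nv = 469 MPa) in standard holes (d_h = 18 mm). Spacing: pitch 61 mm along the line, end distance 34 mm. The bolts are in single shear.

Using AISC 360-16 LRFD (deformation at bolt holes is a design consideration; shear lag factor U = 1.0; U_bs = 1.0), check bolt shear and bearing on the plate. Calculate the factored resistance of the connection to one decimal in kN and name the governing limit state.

212.2 kN (bolt shear governs)

Bolt shear: A_b = π(16)²/4 = 201.06 mm². φR_n = 0.75 × 469 × 201.06 × 3 × 1 = 212.2 kN.
Bearing (25 mm plate, F_u = 400 MPa): end bolts L_c = 34 − 18/2 = 25, R_n = min(1.2×25×25×400, 2.4×16×25×400) = 300 kN/bolt; interior L_c = 61 − 18 = 43, R_n = 384 kN/bolt. φR_n = 0.75 × (1×300 + 2×384) = 801.0 kN.
Governing: min(212.2, 801.0) = 212.2 kN → bolt shear.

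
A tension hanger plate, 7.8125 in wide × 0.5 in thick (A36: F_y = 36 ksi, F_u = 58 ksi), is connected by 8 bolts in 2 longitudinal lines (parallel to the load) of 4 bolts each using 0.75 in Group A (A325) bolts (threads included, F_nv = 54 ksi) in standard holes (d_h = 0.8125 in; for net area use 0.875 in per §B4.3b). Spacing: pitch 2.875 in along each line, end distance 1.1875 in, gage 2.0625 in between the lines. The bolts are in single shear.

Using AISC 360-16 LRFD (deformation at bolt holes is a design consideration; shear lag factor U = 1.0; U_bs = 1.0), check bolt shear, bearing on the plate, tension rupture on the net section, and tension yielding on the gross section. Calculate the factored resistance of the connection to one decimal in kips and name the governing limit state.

126.6 kips (gross-section yield governs)

Bolt shear: A_b = π(0.75)²/4 = 0.44179 in². φR_n = 0.75 × 54 × 0.44179 × 8 × 1 = 143.1 kips.
Bearing (0.5 in plate, F_u = 58 ksi): end bolts L_c = 1.1875 − 0.8125/2 = 0.78125, R_n = min(1.2×0.78125×0.5×58, 2.4×0.75×0.5×58) = 27.188 kips/bolt; interior L_c = 2.875 − 0.8125 = 2.0625, R_n = 52.2 kips/bolt. φR_n = 0.75 × (2×27.188 + 6×52.2) = 275.7 kips.
Tension rupture (net): A_n = (7.8125 − 2×0.875)×0.5 = 3.0313 in² (U = 1.0, A_e = A_n). φR_n = 0.75 × 58 × 3.0313 = 131.9 kips.
Tension yield (gross): A_g = 7.8125×0.5 = 3.9063 in². φR_n = 0.90 × 36 × 3.9063 = 126.6 kips.
Governing: min(143.1, 275.7, 131.9, 126.6) = 126.6 kips → gross-section yield.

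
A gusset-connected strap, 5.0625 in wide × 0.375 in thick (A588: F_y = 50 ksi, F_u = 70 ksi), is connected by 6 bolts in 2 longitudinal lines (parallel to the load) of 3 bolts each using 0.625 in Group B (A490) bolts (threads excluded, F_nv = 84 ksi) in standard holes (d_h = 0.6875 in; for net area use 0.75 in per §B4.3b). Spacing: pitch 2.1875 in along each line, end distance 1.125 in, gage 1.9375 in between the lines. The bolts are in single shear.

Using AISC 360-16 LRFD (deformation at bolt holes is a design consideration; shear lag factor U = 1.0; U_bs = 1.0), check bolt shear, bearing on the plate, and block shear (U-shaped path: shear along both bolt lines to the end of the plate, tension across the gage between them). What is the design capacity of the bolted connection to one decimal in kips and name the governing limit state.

Bolt shear: A_b = π(0.625)²/4 = 0.3068 in². φR_n = 0.75 × 84 × 0.3068 × 6 × 1 = 116.0 kips.
Bearing (0.375 in plate, F_u = 70 ksi): end bolts L_c = 1.125 − 0.6875/2 = 0.78125, R_n = min(1.2×0.78125×0.375×70, 2.4×0.625×0.375×70) = 24.609 kips/bolt; interior L_c = 2.1875 − 0.6875 = 1.5, R_n = 39.375 kips/bolt. φR_n = 0.75 × (2×24.609 + 4×39.375) = 155.0 kips.
Block shear: shear path 2×[1.125+2×2.1875] = 2×5.5 in, A_gv = 4.125, A_nv = 2×(5.5 − 2.5×0.75)×0.375 = 2.7188 in²; tension across gage: (1.9375 − 1×0.75)×0.375 = 0.44531 in². R_n = min(0.6×70×2.7188, 0.6×50×4.125) + 1.0×70×0.44531 = min(114.19, 123.75) + 31.172 = 145.36 kips. φR_n = 0.75 × 145.36 = 109.0 kips.
Governing: min(116.0, 155.0, 109.0) = 109.0 kips → block shear.

109.0 kips (block shear governs)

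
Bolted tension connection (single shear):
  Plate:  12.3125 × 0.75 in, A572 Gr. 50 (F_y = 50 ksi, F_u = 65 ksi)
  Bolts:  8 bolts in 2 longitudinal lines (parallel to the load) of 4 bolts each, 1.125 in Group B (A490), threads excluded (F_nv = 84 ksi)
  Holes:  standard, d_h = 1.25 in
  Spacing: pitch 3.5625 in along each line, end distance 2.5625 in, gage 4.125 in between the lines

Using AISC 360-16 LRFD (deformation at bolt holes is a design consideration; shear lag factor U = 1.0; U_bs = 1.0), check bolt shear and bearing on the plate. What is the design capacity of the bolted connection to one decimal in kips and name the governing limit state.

Bolt shear: A_b = π(1.125)²/4 = 0.99402 in². φR_n = 0.75 × 84 × 0.99402 × 8 × 1 = 501.0 kips.
Bearing (0.75 in plate, F_u = 65 ksi): end bolts L_c = 2.5625 − 1.25/2 = 1.9375, R_n = min(1.2×1.9375×0.75×65, 2.4×1.125×0.75×65) = 113.34 kips/bolt; interior L_c = 3.5625 − 1.25 = 2.3125, R_n = 131.63 kips/bolt. φR_n = 0.75 × (2×113.34 + 6×131.63) = 762.3 kips.
Governing: min(501.0, 762.3) = 501.0 kips → bolt shear.

501.0 kips (bolt shear governs)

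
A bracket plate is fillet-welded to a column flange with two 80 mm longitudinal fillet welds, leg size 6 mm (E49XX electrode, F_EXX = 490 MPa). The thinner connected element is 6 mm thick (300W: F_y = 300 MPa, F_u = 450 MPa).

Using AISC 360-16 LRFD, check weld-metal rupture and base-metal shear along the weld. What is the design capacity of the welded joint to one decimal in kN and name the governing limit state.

149.7 kN (weld metal governs)

Weld metal: throat = 0.707×6 = 4.242 mm, L = 2×80 = 160 mm. φR_n = 0.75 × 0.6 × 490 × 4.242 × 160 = 149.7 kN.
Base metal shear (6 mm plate): yield φR_n = 1.0×0.6×300×6×160 = 172.8 kN; rupture φR_n = 0.75×0.6×450×6×160 = 194.4 kN; take 172.8 kN (yield).
Governing: min(149.7, 172.8) = 149.7 kN → weld metal.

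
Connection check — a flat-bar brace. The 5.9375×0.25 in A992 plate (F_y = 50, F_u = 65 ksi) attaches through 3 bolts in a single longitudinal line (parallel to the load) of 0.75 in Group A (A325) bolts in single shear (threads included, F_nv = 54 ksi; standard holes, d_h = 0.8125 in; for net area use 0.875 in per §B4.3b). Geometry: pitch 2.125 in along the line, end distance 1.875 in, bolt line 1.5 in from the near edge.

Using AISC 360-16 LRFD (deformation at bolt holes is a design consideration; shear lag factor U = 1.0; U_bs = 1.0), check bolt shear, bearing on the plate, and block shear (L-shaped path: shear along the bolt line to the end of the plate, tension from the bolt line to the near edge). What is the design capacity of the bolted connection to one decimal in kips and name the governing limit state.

41.7 kips (block shear governs)

Bolt shear: A_b = π(0.75)²/4 = 0.44179 in². φR_n = 0.75 × 54 × 0.44179 × 3 × 1 = 53.7 kips.
Bearing (0.25 in plate, F_u = 65 ksi): end bolts L_c = 1.875 − 0.8125/2 = 1.46875, R_n = min(1.2×1.46875×0.25×65, 2.4×0.75×0.25×65) = 28.641 kips/bolt; interior L_c = 2.125 − 0.8125 = 1.3125, R_n = 25.594 kips/bolt. φR_n = 0.75 × (1×28.641 + 2×25.594) = 59.9 kips.
Block shear: shear path 1×[1.875+2×2.125] = 1×6.125 in, A_gv = 1.5313, A_nv = 1×(6.125 − 2.5×0.875)×0.25 = 0.98438 in²; tension to near edge: (1.5 − 0.5×0.875)×0.25 = 0.26563 in². R_n = min(0.6×65×0.98438, 0.6×50×1.5313) + 1.0×65×0.26563 = min(38.391, 45.939) + 17.266 = 55.657 kips. φR_n = 0.75 × 55.657 = 41.7 kips.
Governing: min(53.7, 59.9, 41.7) = 41.7 kips → block shear.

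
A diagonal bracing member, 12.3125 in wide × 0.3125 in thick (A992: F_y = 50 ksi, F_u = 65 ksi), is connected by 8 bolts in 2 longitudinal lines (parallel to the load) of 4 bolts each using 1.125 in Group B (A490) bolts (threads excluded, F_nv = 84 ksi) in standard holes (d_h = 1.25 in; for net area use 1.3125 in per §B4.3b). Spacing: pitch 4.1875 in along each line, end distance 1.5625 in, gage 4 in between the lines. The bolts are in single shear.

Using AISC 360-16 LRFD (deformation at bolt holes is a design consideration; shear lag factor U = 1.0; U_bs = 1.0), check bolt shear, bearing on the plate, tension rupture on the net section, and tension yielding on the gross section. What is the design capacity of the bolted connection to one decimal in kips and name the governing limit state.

Bolt shear: A_b = π(1.125)²/4 = 0.99402 in². φR_n = 0.75 × 84 × 0.99402 × 8 × 1 = 501.0 kips.
Bearing (0.3125 in plate, F_u = 65 ksi): end bolts L_c = 1.5625 − 1.25/2 = 0.9375, R_n = min(1.2×0.9375×0.3125×65, 2.4×1.125×0.3125×65) = 22.852 kips/bolt; interior L_c = 4.1875 − 1.25 = 2.9375, R_n = 54.844 kips/bolt. φR_n = 0.75 × (2×22.852 + 6×54.844) = 281.1 kips.
Tension rupture (net): A_n = (12.3125 − 2×1.3125)×0.3125 = 3.0273 in² (U = 1.0, A_e = A_n). φR_n = 0.75 × 65 × 3.0273 = 147.6 kips.
Tension yield (gross): A_g = 12.3125×0.3125 = 3.8477 in². φR_n = 0.90 × 50 × 3.8477 = 173.1 kips.
Governing: min(501.0, 281.1, 147.6, 173.1) = 147.6 kips → net-section rupture.

147.6 kips (net-section rupture governs)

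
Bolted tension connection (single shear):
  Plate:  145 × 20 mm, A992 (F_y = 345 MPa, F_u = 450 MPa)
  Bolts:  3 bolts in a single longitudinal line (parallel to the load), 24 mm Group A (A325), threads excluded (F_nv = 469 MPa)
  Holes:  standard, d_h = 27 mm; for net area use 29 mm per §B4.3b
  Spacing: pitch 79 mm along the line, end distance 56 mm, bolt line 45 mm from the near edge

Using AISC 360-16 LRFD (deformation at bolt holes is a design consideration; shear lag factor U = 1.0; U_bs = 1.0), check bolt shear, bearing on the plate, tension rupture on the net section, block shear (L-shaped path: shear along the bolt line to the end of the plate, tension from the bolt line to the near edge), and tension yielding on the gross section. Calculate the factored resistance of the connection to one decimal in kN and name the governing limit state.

477.4 kN (bolt shear governs)

Bolt shear: A_b = π(24)²/4 = 452.39 mm². φR_n = 0.75 × 469 × 452.39 × 3 × 1 = 477.4 kN.
Bearing (20 mm plate, F_u = 450 MPa): end bolts L_c = 56 − 27/2 = 42.5, R_n = min(1.2×42.5×20×450, 2.4×24×20×450) = 459 kN/bolt; interior L_c = 79 − 27 = 52, R_n = 518.4 kN/bolt. φR_n = 0.75 × (1×459 + 2×518.4) = 1121.9 kN.
Tension rupture (net): A_n = (145 − 1×29)×20 = 2320 mm² (U = 1.0, A_e = A_n). φR_n = 0.75 × 450 × 2320 = 783.0 kN.
Block shear: shear path 1×[56+2×79] = 1×214 mm, A_gv = 4280, A_nv = 1×(214 − 2.5×29)×20 = 2830 mm²; tension to near edge: (45 − 0.5×29)×20 = 610 mm². R_n = min(0.6×450×2830, 0.6×345×4280) + 1.0×450×610 = min(764.1, 885.96) + 274.5 = 1038.6 kN. φR_n = 0.75 × 1038.6 = 779.0 kN.
Tension yield (gross): A_g = 145×20 = 2900 mm². φR_n = 0.90 × 345 × 2900 = 900.5 kN.
Governing: min(477.4, 1121.9, 783.0, 779.0, 900.5) = 477.4 kN → bolt shear.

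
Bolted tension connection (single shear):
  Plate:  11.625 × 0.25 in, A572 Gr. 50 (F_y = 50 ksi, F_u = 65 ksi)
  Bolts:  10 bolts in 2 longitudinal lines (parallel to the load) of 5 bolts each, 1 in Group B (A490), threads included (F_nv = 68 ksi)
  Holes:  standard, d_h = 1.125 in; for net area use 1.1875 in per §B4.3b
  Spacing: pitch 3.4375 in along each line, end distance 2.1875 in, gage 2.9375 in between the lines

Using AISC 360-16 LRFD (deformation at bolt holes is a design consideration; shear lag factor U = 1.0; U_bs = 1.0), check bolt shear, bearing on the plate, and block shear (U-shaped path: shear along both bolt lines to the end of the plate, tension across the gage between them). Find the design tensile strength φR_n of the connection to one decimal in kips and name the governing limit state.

Bolt shear: A_b = π(1)²/4 = 0.7854 in². φR_n = 0.75 × 68 × 0.7854 × 10 × 1 = 400.6 kips.
Bearing (0.25 in plate, F_u = 65 ksi): end bolts L_c = 2.1875 − 1.125/2 = 1.625, R_n = min(1.2×1.625×0.25×65, 2.4×1×0.25×65) = 31.688 kips/bolt; interior L_c = 3.4375 − 1.125 = 2.3125, R_n = 39 kips/bolt. φR_n = 0.75 × (2×31.688 + 8×39) = 281.5 kips.
Block shear: shear path 2×[2.1875+4×3.4375] = 2×15.9375 in, A_gv = 7.9688, A_nv = 2×(15.9375 − 4.5×1.1875)×0.25 = 5.2969 in²; tension across gage: (2.9375 − 1×1.1875)×0.25 = 0.4375 in². R_n = min(0.6×65×5.2969, 0.6×50×7.9688) + 1.0×65×0.4375 = min(206.58, 239.06) + 28.438 = 235.02 kips. φR_n = 0.75 × 235.02 = 176.3 kips.
Governing: min(400.6, 281.5, 176.3) = 176.3 kips → block shear.

176.3 kips (block shear governs)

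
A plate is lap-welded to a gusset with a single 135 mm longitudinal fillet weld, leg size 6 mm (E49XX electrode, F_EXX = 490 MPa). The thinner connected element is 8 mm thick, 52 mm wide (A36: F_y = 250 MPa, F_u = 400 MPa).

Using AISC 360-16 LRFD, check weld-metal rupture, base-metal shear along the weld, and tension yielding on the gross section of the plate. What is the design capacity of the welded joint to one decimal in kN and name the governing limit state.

Weld metal: throat = 0.707×6 = 4.242 mm, L = 135 mm. φR_n = 0.75 × 0.6 × 490 × 4.242 × 135 = 126.3 kN.
Base metal shear (8 mm plate): yield φR_n = 1.0×0.6×250×8×135 = 162.0 kN; rupture φR_n = 0.75×0.6×400×8×135 = 194.4 kN; take 162.0 kN (yield).
Tension yield (gross): A_g = 52×8 = 416 mm². φR_n = 0.90 × 250 × 416 = 93.6 kN.
Governing: min(126.3, 162.0, 93.6) = 93.6 kN → gross-section yield.

93.6 kN (gross-section yield governs)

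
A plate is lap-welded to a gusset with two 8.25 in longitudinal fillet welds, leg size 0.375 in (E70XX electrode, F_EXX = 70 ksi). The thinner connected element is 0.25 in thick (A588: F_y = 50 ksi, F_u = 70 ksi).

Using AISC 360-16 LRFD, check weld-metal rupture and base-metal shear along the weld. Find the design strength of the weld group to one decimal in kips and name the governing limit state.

123.8 kips (base-metal shear governs)

Weld metal: throat = 0.707×0.375 = 0.26513 in, L = 2×8.25 = 16.5 in. φR_n = 0.75 × 0.6 × 70 × 0.26513 × 16.5 = 137.8 kips.
Base metal shear (0.25 in plate): yield φR_n = 1.0×0.6×50×0.25×16.5 = 123.8 kips; rupture φR_n = 0.75×0.6×70×0.25×16.5 = 129.9 kips; take 123.8 kips (yield).
Governing: min(137.8, 123.8) = 123.8 kips → base-metal shear.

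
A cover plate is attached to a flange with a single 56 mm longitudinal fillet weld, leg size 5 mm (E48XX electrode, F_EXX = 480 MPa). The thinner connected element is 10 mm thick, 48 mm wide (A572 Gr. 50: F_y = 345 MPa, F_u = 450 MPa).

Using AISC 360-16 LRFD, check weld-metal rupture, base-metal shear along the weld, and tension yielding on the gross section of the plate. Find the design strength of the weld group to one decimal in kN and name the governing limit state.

Weld metal: throat = 0.707×5 = 3.535 mm, L = 56 mm. φR_n = 0.75 × 0.6 × 480 × 3.535 × 56 = 42.8 kN.
Base metal shear (10 mm plate): yield φR_n = 1.0×0.6×345×10×56 = 115.9 kN; rupture φR_n = 0.75×0.6×450×10×56 = 113.4 kN; take 113.4 kN (rupture).
Tension yield (gross): A_g = 48×10 = 480 mm². φR_n = 0.90 × 345 × 480 = 149.0 kN.
Governing: min(42.8, 113.4, 149.0) = 42.8 kN → weld metal.

42.8 kN (weld metal governs)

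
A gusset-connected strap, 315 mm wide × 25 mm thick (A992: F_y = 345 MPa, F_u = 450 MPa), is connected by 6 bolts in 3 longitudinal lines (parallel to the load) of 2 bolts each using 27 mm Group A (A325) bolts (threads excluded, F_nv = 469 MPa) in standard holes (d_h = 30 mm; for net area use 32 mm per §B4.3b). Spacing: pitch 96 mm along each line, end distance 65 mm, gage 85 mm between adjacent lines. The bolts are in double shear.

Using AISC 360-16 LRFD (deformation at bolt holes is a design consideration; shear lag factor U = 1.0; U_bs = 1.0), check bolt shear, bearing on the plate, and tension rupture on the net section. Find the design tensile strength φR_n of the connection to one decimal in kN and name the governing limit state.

1847.8 kN (net-section rupture governs)

Bolt shear: A_b = π(27)²/4 = 572.56 mm². φR_n = 0.75 × 469 × 572.56 × 6 × 2 = 2416.8 kN.
Bearing (25 mm plate, F_u = 450 MPa): end bolts L_c = 65 − 30/2 = 50, R_n = min(1.2×50×25×450, 2.4×27×25×450) = 675 kN/bolt; interior L_c = 96 − 30 = 66, R_n = 729 kN/bolt. φR_n = 0.75 × (3×675 + 3×729) = 3159.0 kN.
Tension rupture (net): A_n = (315 − 3×32)×25 = 5475 mm² (U = 1.0, A_e = A_n). φR_n = 0.75 × 450 × 5475 = 1847.8 kN.
Governing: min(2416.8, 3159.0, 1847.8) = 1847.8 kN → net-section rupture.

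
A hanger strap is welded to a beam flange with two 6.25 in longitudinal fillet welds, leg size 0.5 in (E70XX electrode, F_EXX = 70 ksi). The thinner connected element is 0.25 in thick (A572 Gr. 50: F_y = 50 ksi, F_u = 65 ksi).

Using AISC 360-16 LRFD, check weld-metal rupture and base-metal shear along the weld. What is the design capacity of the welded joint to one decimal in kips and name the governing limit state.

Weld metal: throat = 0.707×0.5 = 0.3535 in, L = 2×6.25 = 12.5 in. φR_n = 0.75 × 0.6 × 70 × 0.3535 × 12.5 = 139.2 kips.
Base metal shear (0.25 in plate): yield φR_n = 1.0×0.6×50×0.25×12.5 = 93.8 kips; rupture φR_n = 0.75×0.6×65×0.25×12.5 = 91.4 kips; take 91.4 kips (rupture).
Governing: min(139.2, 91.4) = 91.4 kips → base-metal shear.

91.4 kips (base-metal shear governs)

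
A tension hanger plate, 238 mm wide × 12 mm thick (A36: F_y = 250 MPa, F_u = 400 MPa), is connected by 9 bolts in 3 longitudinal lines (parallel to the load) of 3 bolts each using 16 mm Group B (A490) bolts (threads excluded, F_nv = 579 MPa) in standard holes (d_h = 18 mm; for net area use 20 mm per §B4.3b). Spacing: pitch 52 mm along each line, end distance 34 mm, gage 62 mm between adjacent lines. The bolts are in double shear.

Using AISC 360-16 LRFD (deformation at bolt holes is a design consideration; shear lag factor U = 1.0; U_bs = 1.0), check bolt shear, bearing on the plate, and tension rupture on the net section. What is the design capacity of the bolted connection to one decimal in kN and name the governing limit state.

640.8 kN (net-section rupture governs)

Bolt shear: A_b = π(16)²/4 = 201.06 mm². φR_n = 0.75 × 579 × 201.06 × 9 × 2 = 1571.6 kN.
Bearing (12 mm plate, F_u = 400 MPa): end bolts L_c = 34 − 18/2 = 25, R_n = min(1.2×25×12×400, 2.4×16×12×400) = 144 kN/bolt; interior L_c = 52 − 18 = 34, R_n = 184.32 kN/bolt. φR_n = 0.75 × (3×144 + 6×184.32) = 1153.4 kN.
Tension rupture (net): A_n = (238 − 3×20)×12 = 2136 mm² (U = 1.0, A_e = A_n). φR_n = 0.75 × 400 × 2136 = 640.8 kN.
Governing: min(1571.6, 1153.4, 640.8) = 640.8 kN → net-section rupture.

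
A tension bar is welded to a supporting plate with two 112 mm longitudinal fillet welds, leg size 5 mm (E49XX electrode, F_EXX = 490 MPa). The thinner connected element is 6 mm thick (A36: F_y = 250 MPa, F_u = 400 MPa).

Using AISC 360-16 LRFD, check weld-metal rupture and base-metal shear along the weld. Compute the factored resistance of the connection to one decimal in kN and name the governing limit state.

174.6 kN (weld metal governs)

Weld metal: throat = 0.707×5 = 3.535 mm, L = 2×112 = 224 mm. φR_n = 0.75 × 0.6 × 490 × 3.535 × 224 = 174.6 kN.
Base metal shear (6 mm plate): yield φR_n = 1.0×0.6×250×6×224 = 201.6 kN; rupture φR_n = 0.75×0.6×400×6×224 = 241.9 kN; take 201.6 kN (yield).
Governing: min(174.6, 201.6) = 174.6 kN → weld metal.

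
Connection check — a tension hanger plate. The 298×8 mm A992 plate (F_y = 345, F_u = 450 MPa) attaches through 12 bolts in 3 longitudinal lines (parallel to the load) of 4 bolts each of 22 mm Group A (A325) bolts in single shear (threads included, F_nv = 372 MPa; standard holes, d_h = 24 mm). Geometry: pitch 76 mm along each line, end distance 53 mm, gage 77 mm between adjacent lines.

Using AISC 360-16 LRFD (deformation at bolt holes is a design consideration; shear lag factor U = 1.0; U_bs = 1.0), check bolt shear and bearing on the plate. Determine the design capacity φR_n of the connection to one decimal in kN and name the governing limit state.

Bolt shear: A_b = π(22)²/4 = 380.13 mm². φR_n = 0.75 × 372 × 380.13 × 12 × 1 = 1272.7 kN.
Bearing (8 mm plate, F_u = 450 MPa): end bolts L_c = 53 − 24/2 = 41, R_n = min(1.2×41×8×450, 2.4×22×8×450) = 177.12 kN/bolt; interior L_c = 76 − 24 = 52, R_n = 190.08 kN/bolt. φR_n = 0.75 × (3×177.12 + 9×190.08) = 1681.6 kN.
Governing: min(1272.7, 1681.6) = 1272.7 kN → bolt shear.

1272.7 kN (bolt shear governs)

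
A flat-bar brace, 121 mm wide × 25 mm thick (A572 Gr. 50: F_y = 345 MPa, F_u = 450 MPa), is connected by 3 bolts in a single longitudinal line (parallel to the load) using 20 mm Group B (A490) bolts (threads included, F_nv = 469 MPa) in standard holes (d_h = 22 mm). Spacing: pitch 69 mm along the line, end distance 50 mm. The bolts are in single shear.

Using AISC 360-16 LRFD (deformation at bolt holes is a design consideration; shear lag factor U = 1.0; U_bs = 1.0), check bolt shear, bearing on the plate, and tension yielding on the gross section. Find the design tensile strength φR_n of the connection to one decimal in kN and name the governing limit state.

Bolt shear: A_b = π(20)²/4 = 314.16 mm². φR_n = 0.75 × 469 × 314.16 × 3 × 1 = 331.5 kN.
Bearing (25 mm plate, F_u = 450 MPa): end bolts L_c = 50 − 22/2 = 39, R_n = min(1.2×39×25×450, 2.4×20×25×450) = 526.5 kN/bolt; interior L_c = 69 − 22 = 47, R_n = 540 kN/bolt. φR_n = 0.75 × (1×526.5 + 2×540) = 1204.9 kN.
Tension yield (gross): A_g = 121×25 = 3025 mm². φR_n = 0.90 × 345 × 3025 = 939.3 kN.
Governing: min(331.5, 1204.9, 939.3) = 331.5 kN → bolt shear.

331.5 kN (bolt shear governs)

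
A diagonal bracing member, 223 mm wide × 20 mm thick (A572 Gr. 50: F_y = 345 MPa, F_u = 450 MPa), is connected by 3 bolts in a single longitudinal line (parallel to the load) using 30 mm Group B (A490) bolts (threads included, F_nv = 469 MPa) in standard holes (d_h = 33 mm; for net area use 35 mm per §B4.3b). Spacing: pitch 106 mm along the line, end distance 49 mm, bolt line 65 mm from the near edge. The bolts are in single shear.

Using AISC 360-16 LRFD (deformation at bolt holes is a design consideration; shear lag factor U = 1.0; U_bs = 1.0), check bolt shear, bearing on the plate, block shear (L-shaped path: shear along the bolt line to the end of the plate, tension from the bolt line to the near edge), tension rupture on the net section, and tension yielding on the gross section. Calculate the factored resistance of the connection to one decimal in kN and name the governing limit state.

Bolt shear: A_b = π(30)²/4 = 706.86 mm². φR_n = 0.75 × 469 × 706.86 × 3 × 1 = 745.9 kN.
Bearing (20 mm plate, F_u = 450 MPa): end bolts L_c = 49 − 33/2 = 32.5, R_n = min(1.2×32.5×20×450, 2.4×30×20×450) = 351 kN/bolt; interior L_c = 106 − 33 = 73, R_n = 648 kN/bolt. φR_n = 0.75 × (1×351 + 2×648) = 1235.3 kN.
Block shear: shear path 1×[49+2×106] = 1×261 mm, A_gv = 5220, A_nv = 1×(261 − 2.5×35)×20 = 3470 mm²; tension to near edge: (65 − 0.5×35)×20 = 950 mm². R_n = min(0.6×450×3470, 0.6×345×5220) + 1.0×450×950 = min(936.9, 1080.5) + 427.5 = 1364.4 kN. φR_n = 0.75 × 1364.4 = 1023.3 kN.
Tension rupture (net): A_n = (223 − 1×35)×20 = 3760 mm² (U = 1.0, A_e = A_n). φR_n = 0.75 × 450 × 3760 = 1269.0 kN.
Tension yield (gross): A_g = 223×20 = 4460 mm². φR_n = 0.90 × 345 × 4460 = 1384.8 kN.
Governing: min(745.9, 1235.3, 1023.3, 1269.0, 1384.8) = 745.9 kN → bolt shear.

745.9 kN (bolt shear governs)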